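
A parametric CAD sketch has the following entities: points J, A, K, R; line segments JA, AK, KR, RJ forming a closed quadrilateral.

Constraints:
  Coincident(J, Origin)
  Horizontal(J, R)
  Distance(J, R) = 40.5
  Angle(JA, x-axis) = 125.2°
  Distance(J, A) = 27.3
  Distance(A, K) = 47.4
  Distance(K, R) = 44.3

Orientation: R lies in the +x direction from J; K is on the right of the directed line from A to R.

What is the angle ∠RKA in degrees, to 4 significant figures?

82.49°

J is at the origin; J and R share the same y with |JR| = 40.5 and R in +x, so R = (40.5, 0). JA runs at 125.2° with |JA| = 27.3, so A = (-15.74, 22.31). K is determined by |AK| = 47.4 and |KR| = 44.3 together: it lies at the intersection of circle(A, 47.4) and circle(R, 44.3). With |AR| = 60.50, the foot of the radical line on AR is 32.60 from A and the perpendicular offset is √(47.4² − 32.60²) = 34.41. Taking the right-of-AR solution: K = (1.877, -21.70).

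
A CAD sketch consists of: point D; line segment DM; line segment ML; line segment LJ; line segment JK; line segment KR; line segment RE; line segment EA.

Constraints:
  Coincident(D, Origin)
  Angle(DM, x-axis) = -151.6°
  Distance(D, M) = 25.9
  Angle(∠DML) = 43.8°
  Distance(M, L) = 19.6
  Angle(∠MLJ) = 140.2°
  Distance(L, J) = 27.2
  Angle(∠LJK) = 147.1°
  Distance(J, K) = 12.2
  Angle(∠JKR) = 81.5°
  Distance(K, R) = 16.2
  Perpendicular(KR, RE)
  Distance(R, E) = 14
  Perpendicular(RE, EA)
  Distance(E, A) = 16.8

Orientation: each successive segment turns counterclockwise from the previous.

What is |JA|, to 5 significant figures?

3.0848

KR is perpendicular to RE, so RE runs at -114.20°; with |RE| = 14.0, E = (6.9596, -2.1496). The perpendicularity gives EA at right angles to RE, so EA runs at -24.200°; with |EA| = 16.8, A = (22.283, -9.0363). Then |JA| = |A − J| = 3.0848.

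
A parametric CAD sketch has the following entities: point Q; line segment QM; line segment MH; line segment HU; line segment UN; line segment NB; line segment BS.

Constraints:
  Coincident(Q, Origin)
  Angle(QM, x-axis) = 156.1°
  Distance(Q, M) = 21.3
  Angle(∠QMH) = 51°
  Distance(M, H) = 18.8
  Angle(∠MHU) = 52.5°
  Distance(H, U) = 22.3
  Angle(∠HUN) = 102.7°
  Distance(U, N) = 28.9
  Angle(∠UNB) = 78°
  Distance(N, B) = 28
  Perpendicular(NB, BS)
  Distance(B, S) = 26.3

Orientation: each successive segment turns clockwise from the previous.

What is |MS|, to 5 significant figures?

16.857

Q is at the origin; QM runs at 156.1° with length 21.3, so M = (-19.474, 8.6295). ∠QMH = 51.0° gives MH at 27.100° from the x-axis; with |MH| = 18.8, H = (-2.7376, 17.194). ∠MHU = 52.5° gives HU at -100.40° from the x-axis; with |HU| = 22.3, U = (-6.7632, -4.7399). ∠HUN = 102.7° gives UN at -177.70° from the x-axis; with |UN| = 28.9, N = (-35.640, -5.8997). ∠UNB = 78.0° gives NB at 80.300° from the x-axis; with |NB| = 28.0, B = (-30.922, 21.700). The perpendicularity gives BS at right angles to NB, so BS runs at -9.7000°; with |BS| = 26.3, S = (-4.9982, 17.269). Then |MS| = |S − M| = 16.857.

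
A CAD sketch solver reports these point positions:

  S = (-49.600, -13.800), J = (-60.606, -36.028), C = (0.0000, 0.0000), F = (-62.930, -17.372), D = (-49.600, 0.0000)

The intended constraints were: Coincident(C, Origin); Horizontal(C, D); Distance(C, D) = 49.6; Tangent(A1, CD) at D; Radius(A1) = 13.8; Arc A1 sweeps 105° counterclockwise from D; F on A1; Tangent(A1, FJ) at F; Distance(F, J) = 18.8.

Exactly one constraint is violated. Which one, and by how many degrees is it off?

Tangent(A1, FJ) at F — off by 7.90°.

C = (0.00, 0.00) ✓; C.y = 0.00, D.y = 0.00 ✓; |CD| = 49.60 ✓; ∠(SD, DC) = 90.00° ✓; |SD| = 13.80 ✓; bearing(S→F) − bearing(S→D) = 105.0° ✓; |SF| = 13.80 ✓; ∠(SF, FJ) = 97.90° ✗; |FJ| = 18.80 ✓.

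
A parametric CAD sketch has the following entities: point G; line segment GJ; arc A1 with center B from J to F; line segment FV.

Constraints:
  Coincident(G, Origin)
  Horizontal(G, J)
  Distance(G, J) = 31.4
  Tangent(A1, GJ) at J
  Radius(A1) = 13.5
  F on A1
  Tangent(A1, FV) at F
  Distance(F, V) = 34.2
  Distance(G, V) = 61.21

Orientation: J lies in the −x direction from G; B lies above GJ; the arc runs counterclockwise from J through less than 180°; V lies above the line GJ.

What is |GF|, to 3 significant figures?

27.7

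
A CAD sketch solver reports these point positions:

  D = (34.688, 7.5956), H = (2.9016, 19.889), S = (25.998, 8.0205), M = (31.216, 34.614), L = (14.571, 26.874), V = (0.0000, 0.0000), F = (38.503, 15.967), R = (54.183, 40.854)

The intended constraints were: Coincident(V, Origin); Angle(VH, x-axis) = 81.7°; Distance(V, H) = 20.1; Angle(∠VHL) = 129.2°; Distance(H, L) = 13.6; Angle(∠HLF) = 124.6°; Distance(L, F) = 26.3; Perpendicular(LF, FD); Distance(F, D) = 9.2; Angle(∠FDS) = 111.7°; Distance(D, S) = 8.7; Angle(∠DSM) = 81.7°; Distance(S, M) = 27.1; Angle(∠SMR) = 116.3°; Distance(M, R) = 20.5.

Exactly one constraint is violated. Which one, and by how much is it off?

Distance(M, R) = 20.5 — off by 3.30.

V = (0.00, 0.00) ✓; VH at 81.70° ✓; |VH| = 20.10 ✓; ∠VHL = 129.2° ✓; |HL| = 13.60 ✓; ∠HLF = 124.6° ✓; |LF| = 26.30 ✓; ∠(LF, FD) = 90.00° ✓; |FD| = 9.200 ✓; ∠FDS = 111.7° ✓; |DS| = 8.700 ✓; ∠DSM = 81.70° ✓; |SM| = 27.10 ✓; ∠SMR = 116.3° ✓; |MR| = 23.80 ✗.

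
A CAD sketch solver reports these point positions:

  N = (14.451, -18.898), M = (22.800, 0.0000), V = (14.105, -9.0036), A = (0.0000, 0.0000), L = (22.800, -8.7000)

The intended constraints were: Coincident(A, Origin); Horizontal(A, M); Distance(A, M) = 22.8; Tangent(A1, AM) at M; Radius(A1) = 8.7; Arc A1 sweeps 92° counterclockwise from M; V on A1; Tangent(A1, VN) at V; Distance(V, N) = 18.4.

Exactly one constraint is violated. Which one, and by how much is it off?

Distance(V, N) = 18.4 — off by 8.50.

A = (0.00, 0.00) ✓; A.y = 0.00, M.y = 0.00 ✓; |AM| = 22.80 ✓; ∠(LM, MA) = 90.00° ✓; |LM| = 8.700 ✓; bearing(L→V) − bearing(L→M) = 92.00° ✓; |LV| = 8.700 ✓; ∠(LV, VN) = 90.00° ✓; |VN| = 9.900 ✗.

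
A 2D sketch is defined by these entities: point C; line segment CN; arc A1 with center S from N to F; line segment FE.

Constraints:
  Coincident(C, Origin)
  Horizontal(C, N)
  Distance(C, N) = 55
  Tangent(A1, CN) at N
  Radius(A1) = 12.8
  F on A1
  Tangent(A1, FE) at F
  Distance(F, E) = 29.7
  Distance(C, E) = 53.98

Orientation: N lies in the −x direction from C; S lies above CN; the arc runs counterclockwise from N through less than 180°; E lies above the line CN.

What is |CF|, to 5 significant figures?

43.681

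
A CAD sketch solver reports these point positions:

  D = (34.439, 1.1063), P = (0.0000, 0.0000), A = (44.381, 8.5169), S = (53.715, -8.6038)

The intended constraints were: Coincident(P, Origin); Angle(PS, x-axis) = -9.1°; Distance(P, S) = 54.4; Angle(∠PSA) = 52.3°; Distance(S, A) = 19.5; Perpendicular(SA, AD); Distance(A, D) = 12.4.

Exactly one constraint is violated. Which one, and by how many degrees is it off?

Perpendicular(SA, AD) — off by 8.10°.

P = (0.00, 0.00) ✓; PS at -9.100° ✓; |PS| = 54.40 ✓; ∠PSA = 52.30° ✓; |SA| = 19.50 ✓; ∠(SA, AD) = 98.10° ✗; |AD| = 12.40 ✓.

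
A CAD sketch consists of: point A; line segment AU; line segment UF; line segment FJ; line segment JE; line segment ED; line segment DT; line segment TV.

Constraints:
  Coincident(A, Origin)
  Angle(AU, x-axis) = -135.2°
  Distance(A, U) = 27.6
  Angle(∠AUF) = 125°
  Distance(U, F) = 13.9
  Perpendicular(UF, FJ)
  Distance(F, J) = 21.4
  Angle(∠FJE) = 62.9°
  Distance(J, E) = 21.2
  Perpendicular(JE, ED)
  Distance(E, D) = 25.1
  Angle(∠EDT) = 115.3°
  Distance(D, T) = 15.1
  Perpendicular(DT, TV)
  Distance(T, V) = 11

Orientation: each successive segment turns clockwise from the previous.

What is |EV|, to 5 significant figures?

28.350

A is at the origin; AU runs at -135.2° with length 27.6, so U = (-19.584, -19.448). ∠AUF = 125.0° gives UF at 169.80° from the x-axis; with |UF| = 13.9, F = (-33.264, -16.986). UF ⟂ FJ, so FJ runs at 79.800°; with |FJ| = 21.4, J = (-29.475, 4.0754). ∠FJE = 62.9° gives JE at -37.300° from the x-axis; with |JE| = 21.2, E = (-12.611, -8.7716). JE ⟂ ED, so ED runs at -127.30°; with |ED| = 25.1, D = (-27.821, -28.738). ∠EDT = 115.3° gives DT at 168.00° from the x-axis; with |DT| = 15.1, T = (-42.591, -25.599). DT is perpendicular to TV, so TV runs at 78.000°; with |TV| = 11.0, V = (-40.304, -14.839). Then |EV| = |V − E| = 28.350.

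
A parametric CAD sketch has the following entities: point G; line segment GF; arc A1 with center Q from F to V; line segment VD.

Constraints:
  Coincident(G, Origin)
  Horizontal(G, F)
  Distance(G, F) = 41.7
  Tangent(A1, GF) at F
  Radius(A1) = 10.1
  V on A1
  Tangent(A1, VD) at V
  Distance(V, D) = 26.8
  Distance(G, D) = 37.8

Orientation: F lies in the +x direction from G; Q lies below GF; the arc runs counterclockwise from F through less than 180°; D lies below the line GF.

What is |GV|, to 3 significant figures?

33.0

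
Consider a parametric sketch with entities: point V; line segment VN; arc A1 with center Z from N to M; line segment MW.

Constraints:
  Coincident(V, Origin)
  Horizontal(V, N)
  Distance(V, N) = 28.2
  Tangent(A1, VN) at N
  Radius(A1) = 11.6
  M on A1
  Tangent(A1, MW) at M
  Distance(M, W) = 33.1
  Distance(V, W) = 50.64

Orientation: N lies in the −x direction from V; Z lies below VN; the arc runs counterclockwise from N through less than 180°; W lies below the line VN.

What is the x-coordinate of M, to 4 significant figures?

-38.17

Checks: |ZM| = 11.60 ✓; ∠(ZM, MW) = 90.00° ✓; |MW| = 33.10 ✓; |VW| = 50.64 ✓.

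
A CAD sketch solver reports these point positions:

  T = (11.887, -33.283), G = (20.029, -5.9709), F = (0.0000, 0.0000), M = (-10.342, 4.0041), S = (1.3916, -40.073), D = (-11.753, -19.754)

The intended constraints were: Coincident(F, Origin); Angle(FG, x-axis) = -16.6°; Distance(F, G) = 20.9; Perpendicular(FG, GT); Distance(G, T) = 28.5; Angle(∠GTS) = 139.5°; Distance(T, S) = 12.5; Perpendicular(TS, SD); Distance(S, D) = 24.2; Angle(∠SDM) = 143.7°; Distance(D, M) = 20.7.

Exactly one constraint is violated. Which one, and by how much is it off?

Distance(D, M) = 20.7 — off by 3.10.

F = (0.00, 0.00) ✓; FG at -16.60° ✓; |FG| = 20.90 ✓; ∠(FG, GT) = 90.00° ✓; |GT| = 28.50 ✓; ∠GTS = 139.5° ✓; |TS| = 12.50 ✓; ∠(TS, SD) = 90.00° ✓; |SD| = 24.20 ✓; ∠SDM = 143.7° ✓; |DM| = 23.80 ✗.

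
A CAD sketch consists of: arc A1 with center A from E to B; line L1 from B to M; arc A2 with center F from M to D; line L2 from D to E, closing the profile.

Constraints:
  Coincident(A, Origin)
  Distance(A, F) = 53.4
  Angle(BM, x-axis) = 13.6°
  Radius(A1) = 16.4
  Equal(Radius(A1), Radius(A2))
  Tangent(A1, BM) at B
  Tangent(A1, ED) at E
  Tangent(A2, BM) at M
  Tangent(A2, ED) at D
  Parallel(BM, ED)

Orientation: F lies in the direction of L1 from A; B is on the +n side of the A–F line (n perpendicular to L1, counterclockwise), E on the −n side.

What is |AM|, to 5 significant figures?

55.862

The slot axis is L1's direction at 13.6°, so u = (cos 13.6°, sin 13.6°) = (0.97196, 0.23514) and n = (−sin 13.6°, cos 13.6°) = (-0.23514, 0.97196). A is at the origin and F lies 53.4 along u from A, so F = 53.4·u = (51.903, 12.557). Tangency of A1 to both parallel lines with radius 16.4 puts B and E at A ± 16.4·n: B = (-3.8563, 15.940), E = (3.8563, -15.940). Equal radii place M and D the same way about F: M = F + 16.4·n = (48.046, 28.497), D = F − 16.4·n = (55.759, -3.3836). Then |AM| = |M − A| = 55.862.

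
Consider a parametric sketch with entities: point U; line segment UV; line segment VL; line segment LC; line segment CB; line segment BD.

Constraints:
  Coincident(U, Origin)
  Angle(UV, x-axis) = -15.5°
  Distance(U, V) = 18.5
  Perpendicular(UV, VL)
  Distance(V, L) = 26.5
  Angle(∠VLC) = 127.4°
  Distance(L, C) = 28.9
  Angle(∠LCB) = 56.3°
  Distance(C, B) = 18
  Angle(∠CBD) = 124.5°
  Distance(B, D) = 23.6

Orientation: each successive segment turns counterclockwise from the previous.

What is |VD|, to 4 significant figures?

12.78

U is at the origin; UV runs at -15.5° with length 18.5, so V = (17.83, -4.944). The perpendicularity gives VL at right angles to UV, so VL runs at 74.50°; with |VL| = 26.5, L = (24.91, 20.59). ∠VLC = 127.4° gives LC at 127.1° from the x-axis; with |LC| = 28.9, C = (7.476, 43.64). ∠LCB = 56.3° gives CB at -109.2° from the x-axis; with |CB| = 18.0, B = (1.557, 26.64). ∠CBD = 124.5° gives BD at -53.70° from the x-axis; with |BD| = 23.6, D = (15.53, 7.624). Then |VD| = |D − V| = 12.78.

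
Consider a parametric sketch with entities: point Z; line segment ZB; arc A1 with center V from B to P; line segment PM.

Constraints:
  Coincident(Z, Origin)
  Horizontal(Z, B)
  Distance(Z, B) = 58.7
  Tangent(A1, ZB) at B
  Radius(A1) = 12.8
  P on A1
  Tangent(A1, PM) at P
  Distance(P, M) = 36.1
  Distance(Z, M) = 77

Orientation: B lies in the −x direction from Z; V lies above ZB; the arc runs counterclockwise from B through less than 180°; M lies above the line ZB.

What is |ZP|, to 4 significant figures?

49.44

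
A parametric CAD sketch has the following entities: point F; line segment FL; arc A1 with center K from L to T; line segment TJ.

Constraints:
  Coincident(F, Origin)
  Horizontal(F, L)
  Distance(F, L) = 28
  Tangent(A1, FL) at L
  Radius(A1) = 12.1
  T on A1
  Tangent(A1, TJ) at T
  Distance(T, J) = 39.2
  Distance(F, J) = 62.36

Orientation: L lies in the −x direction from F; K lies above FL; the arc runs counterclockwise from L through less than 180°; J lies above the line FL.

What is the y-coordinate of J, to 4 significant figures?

52.80

Checks: ∠(KL, LF) = 90.00° ✓; |KT| = 12.10 ✓; ∠(KT, TJ) = 90.00° ✓; |TJ| = 39.20 ✓; |FJ| = 62.36 ✓.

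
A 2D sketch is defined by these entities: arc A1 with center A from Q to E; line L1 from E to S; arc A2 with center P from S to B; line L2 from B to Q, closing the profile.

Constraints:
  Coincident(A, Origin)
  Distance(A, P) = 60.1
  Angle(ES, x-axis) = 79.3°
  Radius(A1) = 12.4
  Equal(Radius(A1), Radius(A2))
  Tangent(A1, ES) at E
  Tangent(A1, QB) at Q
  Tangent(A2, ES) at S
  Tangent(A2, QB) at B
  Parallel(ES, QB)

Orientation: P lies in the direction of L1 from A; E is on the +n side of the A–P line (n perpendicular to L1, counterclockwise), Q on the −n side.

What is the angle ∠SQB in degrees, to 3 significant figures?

22.4°

The slot axis is L1's direction at 79.3°, so u = (cos 79.3°, sin 79.3°) = (0.186, 0.983) and n = (−sin 79.3°, cos 79.3°) = (-0.983, 0.186). A is at the origin and P lies 60.1 along u from A, so P = 60.1·u = (11.2, 59.1). Tangency of A1 to both parallel lines with radius 12.4 puts E and Q at A ± 12.4·n: E = (-12.2, 2.30), Q = (12.2, -2.30). Equal radii place S and B the same way about P: S = P + 12.4·n = (-1.03, 61.4), B = P − 12.4·n = (23.3, 56.8). Then cos ∠SQB = QS·QB / (|QS||QB|), giving 22.4°.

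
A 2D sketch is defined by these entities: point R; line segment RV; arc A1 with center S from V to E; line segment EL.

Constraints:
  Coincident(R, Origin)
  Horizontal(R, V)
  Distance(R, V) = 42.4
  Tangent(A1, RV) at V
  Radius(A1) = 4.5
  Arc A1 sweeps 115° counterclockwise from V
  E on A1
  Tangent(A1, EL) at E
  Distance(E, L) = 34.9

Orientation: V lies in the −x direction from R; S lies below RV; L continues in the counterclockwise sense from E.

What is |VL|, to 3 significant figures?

39.5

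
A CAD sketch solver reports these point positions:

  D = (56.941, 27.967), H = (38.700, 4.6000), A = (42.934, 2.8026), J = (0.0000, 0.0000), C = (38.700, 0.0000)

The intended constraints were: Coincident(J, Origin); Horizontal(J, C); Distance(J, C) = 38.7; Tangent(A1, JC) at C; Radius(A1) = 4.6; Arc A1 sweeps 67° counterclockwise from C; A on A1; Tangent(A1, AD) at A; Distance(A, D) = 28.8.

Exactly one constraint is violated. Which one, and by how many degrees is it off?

Tangent(A1, AD) at A — off by 6.10°.

J = (0.00, 0.00) ✓; J.y = 0.00, C.y = 0.00 ✓; |JC| = 38.70 ✓; ∠(HC, CJ) = 90.00° ✓; |HC| = 4.600 ✓; bearing(H→A) − bearing(H→C) = 67.00° ✓; |HA| = 4.600 ✓; ∠(HA, AD) = 96.10° ✗; |AD| = 28.80 ✓.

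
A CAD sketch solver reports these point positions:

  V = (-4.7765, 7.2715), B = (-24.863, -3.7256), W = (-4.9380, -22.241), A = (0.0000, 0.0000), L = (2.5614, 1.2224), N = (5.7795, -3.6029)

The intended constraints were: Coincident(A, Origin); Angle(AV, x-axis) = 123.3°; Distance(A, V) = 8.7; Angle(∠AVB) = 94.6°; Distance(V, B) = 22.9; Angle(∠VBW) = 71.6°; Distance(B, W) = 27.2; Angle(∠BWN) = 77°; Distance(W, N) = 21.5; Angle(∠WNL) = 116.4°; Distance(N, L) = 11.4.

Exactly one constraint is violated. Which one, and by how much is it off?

Distance(N, L) = 11.4 — off by 5.60.

A = (0.00, 0.00) ✓; AV at 123.3° ✓; |AV| = 8.700 ✓; ∠AVB = 94.60° ✓; |VB| = 22.90 ✓; ∠VBW = 71.60° ✓; |BW| = 27.20 ✓; ∠BWN = 77.00° ✓; |WN| = 21.50 ✓; ∠WNL = 116.4° ✓; |NL| = 5.800 ✗.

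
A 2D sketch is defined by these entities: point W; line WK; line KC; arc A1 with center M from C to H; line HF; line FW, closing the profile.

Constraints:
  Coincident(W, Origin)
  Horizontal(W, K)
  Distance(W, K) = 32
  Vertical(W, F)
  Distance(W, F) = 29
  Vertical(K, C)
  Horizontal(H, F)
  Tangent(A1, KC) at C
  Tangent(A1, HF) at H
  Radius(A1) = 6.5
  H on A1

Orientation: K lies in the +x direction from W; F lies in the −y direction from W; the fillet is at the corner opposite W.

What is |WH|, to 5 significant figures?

38.617

W is at the origin; W and K share the same y with |WK| = 32.0 and K on the +x side, so K = (32.000, 0.0000). W and F share the same x with |WF| = 29.0 and F on the −y side, so F = (0.0000, -29.000). The virtual corner opposite W is at (32.000, -29.000). A1 meets KC tangentially, so MC is at right angles to KC and since A1 is tangent to HF there, MH ⟂ HF, with radius 6.5, so the center M sits 6.5 in from both sides at M = (25.500, -22.500). That places the tangent points at C = (32.000, -22.500) on KC and H = (25.500, -29.000) on HF. Then |WH| = |H − W| = 38.617.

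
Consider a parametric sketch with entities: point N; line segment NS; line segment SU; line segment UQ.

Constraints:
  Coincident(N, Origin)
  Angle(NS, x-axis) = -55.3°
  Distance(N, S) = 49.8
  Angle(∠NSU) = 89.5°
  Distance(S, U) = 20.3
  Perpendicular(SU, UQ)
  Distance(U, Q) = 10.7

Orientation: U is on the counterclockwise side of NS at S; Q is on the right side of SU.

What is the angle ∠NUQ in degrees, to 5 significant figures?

158.25°

N is at the origin; NS runs at -55.3° with length 49.8, so S = 49.8·(cos -55.3°, sin -55.3°) = (28.350, -40.943). ∠NSU = 89.5°, so SU runs at -55.3° + (180° − 89.5°) = 35.200° from the x-axis; with |SU| = 20.3, U = S + 20.3·(cos 35.200°, sin 35.200°) = (44.938, -29.241). SU is perpendicular to UQ; with |UQ| = 10.7 on the right of SU, Q = U + 10.7·(0.57643, -0.81714) = (51.106, -37.985). Then cos ∠NUQ = UN·UQ / (|UN||UQ|), giving 158.25°.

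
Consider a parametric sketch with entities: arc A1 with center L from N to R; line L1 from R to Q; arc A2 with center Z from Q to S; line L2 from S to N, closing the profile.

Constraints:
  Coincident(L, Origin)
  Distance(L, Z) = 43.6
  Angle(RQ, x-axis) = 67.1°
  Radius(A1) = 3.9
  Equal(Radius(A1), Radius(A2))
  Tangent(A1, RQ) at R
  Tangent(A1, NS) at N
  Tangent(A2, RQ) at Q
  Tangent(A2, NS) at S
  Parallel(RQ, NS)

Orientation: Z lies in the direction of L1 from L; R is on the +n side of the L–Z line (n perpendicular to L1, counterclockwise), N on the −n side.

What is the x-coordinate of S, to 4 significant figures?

20.56

The slot axis is L1's direction at 67.1°, so u = (cos 67.1°, sin 67.1°) = (0.3891, 0.9212) and n = (−sin 67.1°, cos 67.1°) = (-0.9212, 0.3891). L is at the origin and Z lies 43.6 along u from L, so Z = 43.6·u = (16.97, 40.16). Tangency of A1 to both parallel lines with radius 3.9 puts R and N at L ± 3.9·n: R = (-3.593, 1.518), N = (3.593, -1.518). Equal radii place Q and S the same way about Z: Q = Z + 3.9·n = (13.37, 41.68), S = Z − 3.9·n = (20.56, 38.65). So S.x = 20.56.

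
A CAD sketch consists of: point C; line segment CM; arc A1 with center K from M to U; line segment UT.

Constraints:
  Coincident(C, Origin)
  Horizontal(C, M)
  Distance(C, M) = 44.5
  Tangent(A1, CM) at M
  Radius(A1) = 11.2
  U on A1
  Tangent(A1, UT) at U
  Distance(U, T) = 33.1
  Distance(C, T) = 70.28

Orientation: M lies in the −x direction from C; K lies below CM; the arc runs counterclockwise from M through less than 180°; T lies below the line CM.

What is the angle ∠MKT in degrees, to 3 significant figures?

164°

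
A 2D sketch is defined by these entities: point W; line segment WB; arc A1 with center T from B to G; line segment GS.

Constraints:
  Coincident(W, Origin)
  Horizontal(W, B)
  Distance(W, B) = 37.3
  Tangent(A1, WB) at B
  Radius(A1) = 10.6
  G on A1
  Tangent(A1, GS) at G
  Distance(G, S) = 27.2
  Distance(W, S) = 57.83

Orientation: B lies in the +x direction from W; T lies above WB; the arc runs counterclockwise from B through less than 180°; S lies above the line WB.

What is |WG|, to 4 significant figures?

49.35

W is at the origin; WB is horizontal with |WB| = 37.3 and B on the +x side, so B = (37.30, 0.000). The tangent condition forces TB to be normal to WB, so T = B + (0, 10.6) = (37.30, 10.60). Since TG ⟂ GS (tangency), |TS| = √(10.6² + 27.2²) = 29.19 regardless of where G sits on A1. So S lies on both circle(W, 57.83) and circle(T, 29.19); the above-WB intersection is S = (42.38, 39.35). G is the foot of the tangent from S: G = (47.70, 12.67).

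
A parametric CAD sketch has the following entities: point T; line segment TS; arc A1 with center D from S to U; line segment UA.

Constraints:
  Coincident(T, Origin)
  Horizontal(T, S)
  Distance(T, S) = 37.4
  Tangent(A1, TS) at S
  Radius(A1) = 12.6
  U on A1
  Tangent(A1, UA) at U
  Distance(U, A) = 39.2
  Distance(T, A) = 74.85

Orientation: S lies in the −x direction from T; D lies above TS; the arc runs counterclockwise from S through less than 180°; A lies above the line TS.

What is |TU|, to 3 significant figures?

35.8

T is at the origin; TS is horizontal with |TS| = 37.4 and S on the −x side, so S = (-37.4, 0.00). Tangency of A1 to TS means the radius DS is perpendicular to TS, so D = S + (0, 12.6) = (-37.4, 12.6). Since DU ⟂ UA (tangency), |DA| = √(12.6² + 39.2²) = 41.2 regardless of where U sits on A1. So A lies on both circle(T, 74.85) and circle(D, 41.2); the above-TS intersection is A = (-56.5, 49.1). U is the foot of the tangent from A: U = (-28.6, 21.6).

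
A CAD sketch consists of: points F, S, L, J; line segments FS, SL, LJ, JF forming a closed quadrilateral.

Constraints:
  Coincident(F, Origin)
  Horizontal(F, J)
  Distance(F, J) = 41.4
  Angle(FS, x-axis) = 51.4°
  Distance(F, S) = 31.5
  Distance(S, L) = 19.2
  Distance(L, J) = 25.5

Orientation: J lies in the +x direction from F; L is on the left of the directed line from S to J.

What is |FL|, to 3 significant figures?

46.4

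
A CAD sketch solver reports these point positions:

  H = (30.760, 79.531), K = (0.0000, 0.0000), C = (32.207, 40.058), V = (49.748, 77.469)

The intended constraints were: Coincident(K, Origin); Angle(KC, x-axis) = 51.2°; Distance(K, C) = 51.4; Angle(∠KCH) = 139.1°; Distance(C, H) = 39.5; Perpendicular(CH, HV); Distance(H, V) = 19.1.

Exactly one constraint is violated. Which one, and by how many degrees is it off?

Perpendicular(CH, HV) — off by 8.30°.

K = (0.00, 0.00) ✓; KC at 51.20° ✓; |KC| = 51.40 ✓; ∠KCH = 139.1° ✓; |CH| = 39.50 ✓; ∠(CH, HV) = 98.30° ✗; |HV| = 19.10 ✓.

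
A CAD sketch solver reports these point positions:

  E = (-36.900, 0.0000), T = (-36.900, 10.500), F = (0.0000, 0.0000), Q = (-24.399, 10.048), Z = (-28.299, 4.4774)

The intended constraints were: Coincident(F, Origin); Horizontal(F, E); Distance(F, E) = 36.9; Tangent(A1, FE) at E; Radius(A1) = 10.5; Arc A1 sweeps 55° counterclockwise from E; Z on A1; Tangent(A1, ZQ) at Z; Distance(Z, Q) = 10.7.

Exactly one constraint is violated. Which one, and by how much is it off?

Distance(Z, Q) = 10.7 — off by 3.90.

F = (0.00, 0.00) ✓; F.y = 0.00, E.y = 0.00 ✓; |FE| = 36.90 ✓; ∠(TE, EF) = 90.00° ✓; |TE| = 10.50 ✓; bearing(T→Z) − bearing(T→E) = 55.00° ✓; |TZ| = 10.50 ✓; ∠(TZ, ZQ) = 90.00° ✓; |ZQ| = 6.800 ✗.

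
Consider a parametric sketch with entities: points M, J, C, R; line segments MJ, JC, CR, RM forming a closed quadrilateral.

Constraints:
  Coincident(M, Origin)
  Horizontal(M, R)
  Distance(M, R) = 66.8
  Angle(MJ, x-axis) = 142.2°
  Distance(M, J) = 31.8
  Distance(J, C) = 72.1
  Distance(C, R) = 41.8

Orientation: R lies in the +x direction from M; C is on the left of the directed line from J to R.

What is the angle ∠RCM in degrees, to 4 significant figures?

82.86°

M is at the origin; MR is horizontal with |MR| = 66.8 and R in +x, so R = (66.8, 0). MJ runs at 142.2° with |MJ| = 31.8, so J = (-25.13, 19.49). C is determined by |JC| = 72.1 and |CR| = 41.8 together: it lies at the intersection of circle(J, 72.1) and circle(R, 41.8). With |JR| = 93.97, the foot of the radical line on JR is 65.35 from J and the perpendicular offset is √(72.1² − 65.35²) = 30.46. Taking the left-of-JR solution: C = (45.12, 35.74).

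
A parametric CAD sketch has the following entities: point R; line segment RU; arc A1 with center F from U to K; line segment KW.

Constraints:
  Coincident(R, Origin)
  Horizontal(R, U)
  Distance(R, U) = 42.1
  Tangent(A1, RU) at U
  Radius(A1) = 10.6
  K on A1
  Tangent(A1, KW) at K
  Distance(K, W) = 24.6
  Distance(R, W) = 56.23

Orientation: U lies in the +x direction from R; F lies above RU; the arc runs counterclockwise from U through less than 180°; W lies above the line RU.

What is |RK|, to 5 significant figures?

53.900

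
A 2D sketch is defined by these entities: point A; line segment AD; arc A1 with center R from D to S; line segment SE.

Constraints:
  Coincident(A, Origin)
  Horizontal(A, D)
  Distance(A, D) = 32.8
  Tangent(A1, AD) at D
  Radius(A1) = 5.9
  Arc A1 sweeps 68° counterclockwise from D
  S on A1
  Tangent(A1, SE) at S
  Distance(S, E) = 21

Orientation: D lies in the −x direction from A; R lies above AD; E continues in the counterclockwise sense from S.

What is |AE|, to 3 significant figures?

30.3

A is at the origin; A and D share the same y with |AD| = 32.8 and D on the −x side, so D = (-32.8, 0.00). Since A1 is tangent to AD there, RD ⟂ AD, so R = D + (0, 5.9) = (-32.8, 5.90). On A1, D sits at bearing -90° from R; a 68° counterclockwise sweep puts S at bearing -22°, so S = R + 5.9·(cos -22°, sin -22°) = (-27.3, 3.69). The tangent condition forces RS to be normal to SE, so SE runs along (−sin -22°, cos -22°); with |SE| = 21.0, E = (-19.5, 23.2). Then |AE| = |E − A| = 30.3.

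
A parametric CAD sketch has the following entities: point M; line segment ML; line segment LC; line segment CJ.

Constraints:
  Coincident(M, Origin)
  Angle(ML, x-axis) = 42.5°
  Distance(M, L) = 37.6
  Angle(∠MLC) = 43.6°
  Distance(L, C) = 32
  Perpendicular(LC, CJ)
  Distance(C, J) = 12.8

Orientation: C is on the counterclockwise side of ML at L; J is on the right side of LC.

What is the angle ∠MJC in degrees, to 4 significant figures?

7.023°

∠MLC = 43.6°, so LC runs at 42.5° + (180° − 43.6°) = 178.9° from the x-axis; with |LC| = 32.0, C = L + 32.0·(cos 178.9°, sin 178.9°) = (-4.272, 26.02). The perpendicularity gives CJ at right angles to LC; with |CJ| = 12.8 on the right of LC, J = C + 12.8·(0.01920, 0.9998) = (-4.027, 38.81). Then cos ∠MJC = JM·JC / (|JM||JC|), giving 7.023°.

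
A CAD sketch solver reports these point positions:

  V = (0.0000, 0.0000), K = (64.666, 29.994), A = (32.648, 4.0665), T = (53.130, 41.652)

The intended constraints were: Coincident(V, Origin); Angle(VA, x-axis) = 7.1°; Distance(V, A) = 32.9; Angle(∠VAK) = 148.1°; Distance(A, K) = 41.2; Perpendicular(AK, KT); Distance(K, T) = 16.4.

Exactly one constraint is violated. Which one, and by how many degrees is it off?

Perpendicular(AK, KT) — off by 5.70°.

V = (0.00, 0.00) ✓; VA at 7.100° ✓; |VA| = 32.90 ✓; ∠VAK = 148.1° ✓; |AK| = 41.20 ✓; ∠(AK, KT) = 95.70° ✗; |KT| = 16.40 ✓.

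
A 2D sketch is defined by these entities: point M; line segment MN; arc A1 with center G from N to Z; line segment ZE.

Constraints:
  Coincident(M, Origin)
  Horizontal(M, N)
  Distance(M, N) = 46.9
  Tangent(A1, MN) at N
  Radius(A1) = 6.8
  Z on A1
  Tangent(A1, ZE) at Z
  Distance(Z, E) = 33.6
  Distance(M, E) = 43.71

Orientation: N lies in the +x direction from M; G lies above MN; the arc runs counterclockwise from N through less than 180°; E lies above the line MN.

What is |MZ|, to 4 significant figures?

52.84

Checks: |GZ| = 6.800 ✓; ∠(GZ, ZE) = 90.00° ✓; |ZE| = 33.60 ✓; |ME| = 43.71 ✓.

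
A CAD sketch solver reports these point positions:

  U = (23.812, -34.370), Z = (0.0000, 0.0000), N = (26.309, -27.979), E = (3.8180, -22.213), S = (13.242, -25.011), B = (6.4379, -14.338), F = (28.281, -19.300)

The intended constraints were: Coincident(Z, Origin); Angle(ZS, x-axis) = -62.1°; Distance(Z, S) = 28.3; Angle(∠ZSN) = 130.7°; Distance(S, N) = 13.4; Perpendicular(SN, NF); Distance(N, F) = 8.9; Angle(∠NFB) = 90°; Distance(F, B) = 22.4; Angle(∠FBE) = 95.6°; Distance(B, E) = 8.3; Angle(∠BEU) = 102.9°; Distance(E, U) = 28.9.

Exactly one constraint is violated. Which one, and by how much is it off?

Distance(E, U) = 28.9 — off by 5.50.

Z = (0.00, 0.00) ✓; ZS at -62.10° ✓; |ZS| = 28.30 ✓; ∠ZSN = 130.7° ✓; |SN| = 13.40 ✓; ∠(SN, NF) = 90.00° ✓; |NF| = 8.900 ✓; ∠NFB = 90.00° ✓; |FB| = 22.40 ✓; ∠FBE = 95.60° ✓; |BE| = 8.299 ✓; ∠BEU = 102.9° ✓; |EU| = 23.40 ✗.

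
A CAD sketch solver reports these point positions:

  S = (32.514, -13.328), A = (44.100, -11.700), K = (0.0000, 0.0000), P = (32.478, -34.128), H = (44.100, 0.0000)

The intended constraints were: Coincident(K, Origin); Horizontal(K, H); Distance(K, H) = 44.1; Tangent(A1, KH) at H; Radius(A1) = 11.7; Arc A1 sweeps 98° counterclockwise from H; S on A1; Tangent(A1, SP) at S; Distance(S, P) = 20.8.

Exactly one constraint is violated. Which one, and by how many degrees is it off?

Tangent(A1, SP) at S — off by 8.10°.

K = (0.00, 0.00) ✓; K.y = 0.00, H.y = 0.00 ✓; |KH| = 44.10 ✓; ∠(AH, HK) = 90.00° ✓; |AH| = 11.70 ✓; bearing(A→S) − bearing(A→H) = 98.00° ✓; |AS| = 11.70 ✓; ∠(AS, SP) = 98.10° ✗; |SP| = 20.80 ✓.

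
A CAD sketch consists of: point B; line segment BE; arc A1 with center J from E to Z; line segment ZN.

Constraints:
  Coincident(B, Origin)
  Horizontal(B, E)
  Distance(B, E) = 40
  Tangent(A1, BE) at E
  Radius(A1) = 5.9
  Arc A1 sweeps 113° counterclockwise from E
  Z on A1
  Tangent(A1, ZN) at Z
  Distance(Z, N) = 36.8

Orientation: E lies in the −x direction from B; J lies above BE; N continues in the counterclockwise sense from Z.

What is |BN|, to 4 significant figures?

64.55

B is at the origin; BE is horizontal with |BE| = 40.0 and E on the −x side, so E = (-40.00, 0.000). Tangency of A1 to BE means the radius JE is perpendicular to BE, so J = E + (0, 5.9) = (-40.00, 5.900). On A1, E sits at bearing -90° from J; a 113° counterclockwise sweep puts Z at bearing 23°, so Z = J + 5.9·(cos 23°, sin 23°) = (-34.57, 8.205). Since A1 is tangent to ZN there, JZ ⟂ ZN, so ZN runs along (−sin 23°, cos 23°); with |ZN| = 36.8, N = (-48.95, 42.08). Then |BN| = |N − B| = 64.55.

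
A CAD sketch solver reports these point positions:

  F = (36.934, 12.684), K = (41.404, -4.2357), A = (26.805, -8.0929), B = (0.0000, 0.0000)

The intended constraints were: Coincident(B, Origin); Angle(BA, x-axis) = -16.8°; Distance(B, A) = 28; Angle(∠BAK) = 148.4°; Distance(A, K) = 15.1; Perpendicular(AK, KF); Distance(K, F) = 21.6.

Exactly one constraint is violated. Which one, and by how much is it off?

Distance(K, F) = 21.6 — off by 4.10.

B = (0.00, 0.00) ✓; BA at -16.80° ✓; |BA| = 28.00 ✓; ∠BAK = 148.4° ✓; |AK| = 15.10 ✓; ∠(AK, KF) = 90.00° ✓; |KF| = 17.50 ✗.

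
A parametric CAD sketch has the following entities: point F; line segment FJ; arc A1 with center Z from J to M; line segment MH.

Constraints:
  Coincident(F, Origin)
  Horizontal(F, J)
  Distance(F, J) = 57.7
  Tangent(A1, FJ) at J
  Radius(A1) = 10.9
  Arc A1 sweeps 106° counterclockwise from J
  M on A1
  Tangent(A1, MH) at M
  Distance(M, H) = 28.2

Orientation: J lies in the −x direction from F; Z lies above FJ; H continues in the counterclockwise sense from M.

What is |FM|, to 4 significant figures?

49.23

F is at the origin; FJ is horizontal with |FJ| = 57.7 and J on the −x side, so J = (-57.70, 0.000). Since A1 is tangent to FJ there, ZJ ⟂ FJ, so Z = J + (0, 10.9) = (-57.70, 10.90). On A1, J sits at bearing -90° from Z; a 106° counterclockwise sweep puts M at bearing 16°, so M = Z + 10.9·(cos 16°, sin 16°) = (-47.22, 13.90). Then |FM| = |M − F| = 49.23.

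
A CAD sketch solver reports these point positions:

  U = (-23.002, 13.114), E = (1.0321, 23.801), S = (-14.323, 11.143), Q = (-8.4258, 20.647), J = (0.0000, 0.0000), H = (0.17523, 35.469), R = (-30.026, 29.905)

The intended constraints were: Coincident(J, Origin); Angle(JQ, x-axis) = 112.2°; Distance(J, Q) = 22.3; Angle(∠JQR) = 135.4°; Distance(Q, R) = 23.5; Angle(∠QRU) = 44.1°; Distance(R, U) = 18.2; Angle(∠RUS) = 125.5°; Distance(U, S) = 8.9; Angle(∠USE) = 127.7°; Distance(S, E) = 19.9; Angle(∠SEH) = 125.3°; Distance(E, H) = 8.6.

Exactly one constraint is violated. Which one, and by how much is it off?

Distance(E, H) = 8.6 — off by 3.10.

J = (0.00, 0.00) ✓; JQ at 112.2° ✓; |JQ| = 22.30 ✓; ∠JQR = 135.4° ✓; |QR| = 23.50 ✓; ∠QRU = 44.10° ✓; |RU| = 18.20 ✓; ∠RUS = 125.5° ✓; |US| = 8.900 ✓; ∠USE = 127.7° ✓; |SE| = 19.90 ✓; ∠SEH = 125.3° ✓; |EH| = 11.70 ✗.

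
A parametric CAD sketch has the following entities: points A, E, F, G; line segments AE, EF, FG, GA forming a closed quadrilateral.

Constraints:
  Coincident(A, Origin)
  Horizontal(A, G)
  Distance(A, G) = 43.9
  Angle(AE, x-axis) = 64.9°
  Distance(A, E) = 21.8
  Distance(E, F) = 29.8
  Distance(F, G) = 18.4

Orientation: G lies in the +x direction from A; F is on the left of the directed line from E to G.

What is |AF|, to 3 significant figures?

42.8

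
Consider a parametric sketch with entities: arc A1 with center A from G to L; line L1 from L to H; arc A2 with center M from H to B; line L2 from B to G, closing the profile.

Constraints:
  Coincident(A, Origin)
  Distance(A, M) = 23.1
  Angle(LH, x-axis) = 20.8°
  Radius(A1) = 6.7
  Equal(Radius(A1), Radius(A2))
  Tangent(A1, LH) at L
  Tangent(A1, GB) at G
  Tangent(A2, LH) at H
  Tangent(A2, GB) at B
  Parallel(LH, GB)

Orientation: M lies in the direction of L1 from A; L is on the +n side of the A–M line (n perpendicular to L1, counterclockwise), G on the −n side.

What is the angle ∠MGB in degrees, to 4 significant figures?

16.17°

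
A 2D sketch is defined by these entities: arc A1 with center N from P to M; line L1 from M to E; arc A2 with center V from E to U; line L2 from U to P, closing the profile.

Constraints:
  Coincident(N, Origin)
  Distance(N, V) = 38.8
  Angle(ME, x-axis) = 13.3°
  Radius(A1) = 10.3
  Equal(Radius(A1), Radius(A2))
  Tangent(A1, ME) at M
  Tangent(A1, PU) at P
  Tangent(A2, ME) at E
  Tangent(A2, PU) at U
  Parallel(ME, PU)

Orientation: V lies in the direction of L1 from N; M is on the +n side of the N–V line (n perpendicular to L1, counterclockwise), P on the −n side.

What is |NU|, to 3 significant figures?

40.1

The slot axis is L1's direction at 13.3°, so u = (cos 13.3°, sin 13.3°) = (0.973, 0.230) and n = (−sin 13.3°, cos 13.3°) = (-0.230, 0.973). N is at the origin and V lies 38.8 along u from N, so V = 38.8·u = (37.8, 8.93). Tangency of A1 to both parallel lines with radius 10.3 puts M and P at N ± 10.3·n: M = (-2.37, 10.0), P = (2.37, -10.0). Equal radii place E and U the same way about V: E = V + 10.3·n = (35.4, 18.9), U = V − 10.3·n = (40.1, -1.10). Then |NU| = |U − N| = 40.1.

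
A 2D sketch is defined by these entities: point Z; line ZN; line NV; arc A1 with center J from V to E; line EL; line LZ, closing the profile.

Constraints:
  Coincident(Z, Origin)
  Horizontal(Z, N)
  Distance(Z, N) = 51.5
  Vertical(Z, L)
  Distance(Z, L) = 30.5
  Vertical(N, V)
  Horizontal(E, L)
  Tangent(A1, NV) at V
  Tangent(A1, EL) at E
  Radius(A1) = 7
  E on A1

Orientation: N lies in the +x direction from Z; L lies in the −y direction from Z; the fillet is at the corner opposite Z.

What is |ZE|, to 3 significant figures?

53.9

Z is at the origin; ZN is horizontal with |ZN| = 51.5 and N on the +x side, so N = (51.5, 0.00). Z and L share the same x with |ZL| = 30.5 and L on the −y side, so L = (0.00, -30.5). The virtual corner opposite Z is at (51.5, -30.5). Since A1 is tangent to NV there, JV ⟂ NV and A1 meets EL tangentially, so JE is at right angles to EL, with radius 7.0, so the center J sits 7.0 in from both sides at J = (44.5, -23.5). That places the tangent points at V = (51.5, -23.5) on NV and E = (44.5, -30.5) on EL. Then |ZE| = |E − Z| = 53.9.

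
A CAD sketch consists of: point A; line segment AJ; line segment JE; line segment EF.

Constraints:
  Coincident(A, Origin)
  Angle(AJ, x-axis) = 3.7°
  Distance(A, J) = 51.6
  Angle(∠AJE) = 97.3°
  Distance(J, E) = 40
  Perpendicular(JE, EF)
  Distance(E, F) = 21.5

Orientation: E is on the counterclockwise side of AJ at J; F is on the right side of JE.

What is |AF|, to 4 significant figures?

86.31

∠AJE = 97.3°, so JE runs at 3.7° + (180° − 97.3°) = 86.40° from the x-axis; with |JE| = 40.0, E = J + 40.0·(cos 86.40°, sin 86.40°) = (54.00, 43.25). The perpendicularity gives EF at right angles to JE; with |EF| = 21.5 on the right of JE, F = E + 21.5·(0.9980, -0.06279) = (75.46, 41.90). Then |AF| = |F − A| = 86.31.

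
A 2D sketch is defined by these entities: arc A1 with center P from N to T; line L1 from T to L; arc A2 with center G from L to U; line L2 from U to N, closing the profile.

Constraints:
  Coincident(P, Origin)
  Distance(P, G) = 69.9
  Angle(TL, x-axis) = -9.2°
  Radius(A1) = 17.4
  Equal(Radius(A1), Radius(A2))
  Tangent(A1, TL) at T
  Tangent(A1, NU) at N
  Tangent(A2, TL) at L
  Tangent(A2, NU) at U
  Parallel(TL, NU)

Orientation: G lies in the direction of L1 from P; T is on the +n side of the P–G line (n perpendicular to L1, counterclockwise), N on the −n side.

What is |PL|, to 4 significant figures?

72.03

The slot axis is L1's direction at -9.2°, so u = (cos -9.2°, sin -9.2°) = (0.9871, -0.1599) and n = (−sin -9.2°, cos -9.2°) = (0.1599, 0.9871). P is at the origin and G lies 69.9 along u from P, so G = 69.9·u = (69.00, -11.18). Tangency of A1 to both parallel lines with radius 17.4 puts T and N at P ± 17.4·n: T = (2.782, 17.18), N = (-2.782, -17.18). Equal radii place L and U the same way about G: L = G + 17.4·n = (71.78, 6.000), U = G − 17.4·n = (66.22, -28.35). Then |PL| = |L − P| = 72.03.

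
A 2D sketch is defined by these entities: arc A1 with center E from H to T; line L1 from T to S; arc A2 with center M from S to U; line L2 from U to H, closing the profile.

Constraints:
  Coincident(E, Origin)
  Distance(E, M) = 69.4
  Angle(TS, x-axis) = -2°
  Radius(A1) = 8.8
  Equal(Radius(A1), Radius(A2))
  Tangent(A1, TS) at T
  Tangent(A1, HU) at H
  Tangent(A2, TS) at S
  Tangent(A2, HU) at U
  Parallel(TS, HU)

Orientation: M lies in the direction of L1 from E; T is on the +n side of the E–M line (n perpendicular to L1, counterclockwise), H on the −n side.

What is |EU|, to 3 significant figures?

70.0

The slot axis is L1's direction at -2.0°, so u = (cos -2.0°, sin -2.0°) = (0.999, -0.0349) and n = (−sin -2.0°, cos -2.0°) = (0.0349, 0.999). E is at the origin and M lies 69.4 along u from E, so M = 69.4·u = (69.4, -2.42). Tangency of A1 to both parallel lines with radius 8.8 puts T and H at E ± 8.8·n: T = (0.307, 8.79), H = (-0.307, -8.79). Equal radii place S and U the same way about M: S = M + 8.8·n = (69.7, 6.37), U = M − 8.8·n = (69.1, -11.2). Then |EU| = |U − E| = 70.0.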